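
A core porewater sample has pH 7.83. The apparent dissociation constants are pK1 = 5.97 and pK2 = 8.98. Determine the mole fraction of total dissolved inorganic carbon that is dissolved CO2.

α₀ = 0.0127

α₀ = 1 / (1 + K1/[H⁺] + K1K2/[H⁺]²) = 1 / (1 + 10^+1.86 + 10^+0.71)
   = 1 / (1 + 72.444 + 5.1286) = 1/78.572 = 0.01273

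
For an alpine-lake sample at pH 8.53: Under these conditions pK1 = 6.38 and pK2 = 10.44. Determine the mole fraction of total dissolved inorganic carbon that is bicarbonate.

α₁ = 0.981

α₁ = 1 / (1 + [H⁺]/K1 + K2/[H⁺]) = 1 / (1 + 10^-2.15 + 10^-1.91)
   = 1 / (1 + 0.0070795 + 0.012303) = 1/1.0194 = 0.9810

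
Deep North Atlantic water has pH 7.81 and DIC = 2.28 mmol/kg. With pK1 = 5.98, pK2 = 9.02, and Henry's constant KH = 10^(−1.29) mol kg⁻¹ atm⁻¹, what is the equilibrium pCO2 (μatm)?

pCO2 = 611 μatm

α₀ = 1 / (1 + K1/[H⁺] + K1K2/[H⁺]²) = 1 / (1 + 10^+1.83 + 10^+0.62)
   = 1 / (1 + 67.608 + 4.1687) = 1/72.777 = 0.01374
[CO2*] = α₀ × DIC = 0.01374 × 2.28 = 0.03133 mmol/kg
pCO2 = [CO2*]/KH = 3.133×10^-5 / 5.129×10^-2 = 611 μatm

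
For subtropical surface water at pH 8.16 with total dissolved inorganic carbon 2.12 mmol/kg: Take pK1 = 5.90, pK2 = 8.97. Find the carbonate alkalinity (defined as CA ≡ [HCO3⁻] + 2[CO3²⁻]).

CA = [HCO3⁻] + 2[CO3²⁻] = (α₁ + 2α₂)·DIC
At pH 8.16: [H⁺]/K1 = 10^-2.26 = 0.0054954, K2/[H⁺] = 10^-0.81 = 0.15488
α₁ = 1/(1 + 0.0054954 + 0.15488) = 1/1.1604 = 0.8618; α₂ = α₁·K2/[H⁺] = 0.1335
α₁ + 2α₂ = 1.1287
CA = 1.1287 × 2.12 = 2.39 mmol/kg

CA = 2.39 mmol/kg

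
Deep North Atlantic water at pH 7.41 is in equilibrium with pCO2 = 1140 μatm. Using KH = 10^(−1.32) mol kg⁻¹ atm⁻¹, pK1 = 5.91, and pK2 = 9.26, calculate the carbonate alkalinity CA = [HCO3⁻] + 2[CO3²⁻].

[CO2*] = KH · pCO2 = 10^(−1.32) × 1140×10^-6 = 5.456×10^-5 mol/kg
α₀ = 1/(1 + K1/[H⁺] + K1K2/[H⁺]²) = 1/(1 + 10^+1.50 + 10^-0.35) = 0.03024
DIC = [CO2*]/α₀ = 5.456×10^-5 / 0.03024 = 1.804 mmol/kg
CA = (α₁ + 2α₂)·DIC = (0.9563 + 2×0.01351) × 1.804 = 1.77 mmol/kg

CA = 1.77 mmol/kg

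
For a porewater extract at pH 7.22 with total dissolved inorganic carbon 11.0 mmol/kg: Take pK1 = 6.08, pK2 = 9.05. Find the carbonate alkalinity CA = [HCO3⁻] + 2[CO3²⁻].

CA = 10.4 mmol/kg

CA = [HCO3⁻] + 2[CO3²⁻] = (α₁ + 2α₂)·DIC
At pH 7.22: [H⁺]/K1 = 10^-1.14 = 0.072444, K2/[H⁺] = 10^-1.83 = 0.014791
α₁ = 1/(1 + 0.072444 + 0.014791) = 1/1.0872 = 0.9198; α₂ = α₁·K2/[H⁺] = 0.01360
α₁ + 2α₂ = 0.9470
CA = 0.9470 × 11.0 = 10.4 mmol/kg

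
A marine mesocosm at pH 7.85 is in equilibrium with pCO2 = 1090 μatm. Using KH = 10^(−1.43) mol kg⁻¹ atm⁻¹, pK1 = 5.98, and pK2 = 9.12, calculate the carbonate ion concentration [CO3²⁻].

[CO2*] = KH · pCO2 = 10^(−1.43) × 1090×10^-6 = 4.050×10^-5 mol/kg
α₀ = 1/(1 + K1/[H⁺] + K1K2/[H⁺]²) = 1/(1 + 10^+1.87 + 10^+0.60) = 0.01264
DIC = [CO2*]/α₀ = 4.050×10^-5 / 0.01264 = 3.204 mmol/kg
[CO3²⁻] = α₂·DIC; α₂ = 0.05032, so [CO3²⁻] = 0.05032 × 3.204 = 0.161 mmol/kg

[CO3²⁻] = 0.161 mmol/kg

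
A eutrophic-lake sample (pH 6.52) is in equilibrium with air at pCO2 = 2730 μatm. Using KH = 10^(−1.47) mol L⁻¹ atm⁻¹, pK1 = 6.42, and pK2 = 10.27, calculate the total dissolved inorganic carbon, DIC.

[CO2*] = KH · pCO2 = 10^(−1.47) × 2730×10^-6 = 9.250×10^-5 mol/L
α₀ = 1/(1 + K1/[H⁺] + K1K2/[H⁺]²) = 1/(1 + 10^+0.10 + 10^-3.65) = 0.4426
DIC = [CO2*]/α₀ = 9.250×10^-5 / 0.4426 = 0.209 mmol/L

DIC = 0.209 mmol/L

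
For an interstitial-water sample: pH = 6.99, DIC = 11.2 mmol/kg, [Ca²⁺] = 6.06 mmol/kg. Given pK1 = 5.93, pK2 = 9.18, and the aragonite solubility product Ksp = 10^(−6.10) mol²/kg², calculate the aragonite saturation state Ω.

α₂ = 1 / (1 + [H⁺]/K2 + [H⁺]²/(K1K2)) = 1 / (1 + 10^+2.19 + 10^+1.13)
   = 1 / (1 + 154.88 + 13.490) = 1/169.37 = 0.005904
[CO3²⁻] = α₂ × DIC = 0.005904 × 11.2 = 0.06613 mmol/kg
Ksp = 10^(−6.10) = 7.943×10^-7
Ω = [Ca²⁺][CO3²⁻]/Ksp = (6.06×10^-3)(6.613×10^-5) / 7.943×10^-7 = 0.504

Ω = 0.504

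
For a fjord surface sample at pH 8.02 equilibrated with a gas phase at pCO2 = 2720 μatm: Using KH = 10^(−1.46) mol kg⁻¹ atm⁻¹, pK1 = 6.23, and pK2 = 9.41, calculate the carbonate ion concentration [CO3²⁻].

[CO3²⁻] = 0.237 mmol/kg

[CO2*] = KH · pCO2 = 10^(−1.46) × 2720×10^-6 = 9.431×10^-5 mol/kg
α₀ = 1/(1 + K1/[H⁺] + K1K2/[H⁺]²) = 1/(1 + 10^+1.79 + 10^+0.40) = 0.01534
DIC = [CO2*]/α₀ = 9.431×10^-5 / 0.01534 = 6.146 mmol/kg
[CO3²⁻] = α₂·DIC; α₂ = 0.03854, so [CO3²⁻] = 0.03854 × 6.146 = 0.237 mmol/kg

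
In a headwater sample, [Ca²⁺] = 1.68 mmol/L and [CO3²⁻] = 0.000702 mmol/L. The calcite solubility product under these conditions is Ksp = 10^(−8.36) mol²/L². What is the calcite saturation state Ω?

Ksp = 10^(−8.36) = 4.365×10^-9
Ω = [Ca²⁺][CO3²⁻]/Ksp = (1.68×10^-3)(0.000702×10^-3) / 4.365×10^-9 = 0.270

Ω = 0.270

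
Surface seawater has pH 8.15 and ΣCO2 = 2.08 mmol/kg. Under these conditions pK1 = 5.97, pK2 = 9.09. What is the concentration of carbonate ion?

α₂ = 1 / (1 + [H⁺]/K2 + [H⁺]²/(K1K2)) = 1 / (1 + 10^+0.94 + 10^-1.24)
   = 1 / (1 + 8.7096 + 0.057544) = 1/9.7672 = 0.1024
[CO3²⁻] = α₂ × DIC = 0.1024 × 2.08 = 0.213 mmol/kg

[CO3²⁻] = 0.213 mmol/kg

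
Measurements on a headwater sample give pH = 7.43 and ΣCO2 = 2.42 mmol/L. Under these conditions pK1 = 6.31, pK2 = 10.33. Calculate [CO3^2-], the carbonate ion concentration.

[CO3²⁻] = 2.83 μmol/L

α₂ = 1 / (1 + [H⁺]/K2 + [H⁺]²/(K1K2)) = 1 / (1 + 10^+2.90 + 10^+1.78)
   = 1 / (1 + 794.33 + 60.256) = 1/855.58 = 0.001169
[CO3²⁻] = α₂ × DIC = 0.001169 × 2.42 = 0.00283 mmol/L = 2.83 μmol/L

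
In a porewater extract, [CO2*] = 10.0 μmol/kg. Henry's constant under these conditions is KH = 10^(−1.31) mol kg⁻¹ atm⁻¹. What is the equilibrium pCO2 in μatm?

KH = 10^(−1.31) = 4.898×10^-2 mol kg⁻¹ atm⁻¹
pCO2 = [CO2*]/KH = 10.0×10^-6 / 4.898×10^-2 = 2.04×10^-4 atm = 204 μatm

pCO2 = 204 μatm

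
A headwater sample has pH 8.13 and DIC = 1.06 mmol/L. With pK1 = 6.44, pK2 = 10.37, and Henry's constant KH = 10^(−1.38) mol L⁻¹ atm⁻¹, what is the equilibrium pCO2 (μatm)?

pCO2 = 506 μatm

α₀ = 1 / (1 + K1/[H⁺] + K1K2/[H⁺]²) = 1 / (1 + 10^+1.69 + 10^-0.55)
   = 1 / (1 + 48.978 + 0.28184) = 1/50.260 = 0.01990
[CO2*] = α₀ × DIC = 0.01990 × 1.06 = 0.02109 mmol/L
pCO2 = [CO2*]/KH = 2.109×10^-5 / 4.169×10^-2 = 506 μatm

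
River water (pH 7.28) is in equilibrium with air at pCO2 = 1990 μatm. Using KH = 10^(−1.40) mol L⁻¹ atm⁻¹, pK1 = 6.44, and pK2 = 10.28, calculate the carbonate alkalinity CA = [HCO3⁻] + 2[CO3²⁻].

[CO2*] = KH · pCO2 = 10^(−1.40) × 1990×10^-6 = 7.922×10^-5 mol/L
α₀ = 1/(1 + K1/[H⁺] + K1K2/[H⁺]²) = 1/(1 + 10^+0.84 + 10^-2.16) = 0.1262
DIC = [CO2*]/α₀ = 7.922×10^-5 / 0.1262 = 0.6279 mmol/L
CA = (α₁ + 2α₂)·DIC = (0.8729 + 2×0.0008729) × 0.6279 = 0.549 mmol/L

CA = 0.549 mmol/L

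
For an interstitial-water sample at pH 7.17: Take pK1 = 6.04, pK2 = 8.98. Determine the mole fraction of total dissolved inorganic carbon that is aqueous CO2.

α₀ = 0.0680

α₀ = 1 / (1 + K1/[H⁺] + K1K2/[H⁺]²) = 1 / (1 + 10^+1.13 + 10^-0.68)
   = 1 / (1 + 13.490 + 0.20893) = 1/14.699 = 0.06803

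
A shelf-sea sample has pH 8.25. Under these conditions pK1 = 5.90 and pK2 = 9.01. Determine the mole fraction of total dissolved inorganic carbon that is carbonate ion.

α₂ = 1 / (1 + [H⁺]/K2 + [H⁺]²/(K1K2)) = 1 / (1 + 10^+0.76 + 10^-1.59)
   = 1 / (1 + 5.7544 + 0.025704) = 1/6.7801 = 0.1475

α₂ = 0.147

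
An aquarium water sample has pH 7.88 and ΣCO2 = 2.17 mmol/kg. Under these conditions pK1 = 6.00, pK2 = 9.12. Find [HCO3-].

[HCO3⁻] = 2.03 mmol/kg

α₁ = 1 / (1 + [H⁺]/K1 + K2/[H⁺]) = 1 / (1 + 10^-1.88 + 10^-1.24)
   = 1 / (1 + 0.013183 + 0.057544) = 1/1.0707 = 0.9339
[HCO3⁻] = α₁ × DIC = 0.9339 × 2.17 = 2.03 mmol/kg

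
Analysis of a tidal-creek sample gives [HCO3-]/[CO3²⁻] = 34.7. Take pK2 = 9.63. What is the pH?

pH = 8.09

From K2 = [H⁺][CO3²⁻]/[HCO3-]:  pH = pK2 − log₁₀([HCO3-]/[CO3²⁻])
log₁₀(34.7) = +1.540
pH = 9.63 − (+1.540) = 8.09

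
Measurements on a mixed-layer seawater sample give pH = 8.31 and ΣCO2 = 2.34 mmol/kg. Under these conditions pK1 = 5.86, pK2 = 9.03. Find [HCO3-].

[HCO3⁻] = 1.96 mmol/kg

α₁ = 1 / (1 + [H⁺]/K1 + K2/[H⁺]) = 1 / (1 + 10^-2.45 + 10^-0.72)
   = 1 / (1 + 0.0035481 + 0.19055) = 1/1.1941 = 0.8375
[HCO3⁻] = α₁ × DIC = 0.8375 × 2.34 = 1.96 mmol/kg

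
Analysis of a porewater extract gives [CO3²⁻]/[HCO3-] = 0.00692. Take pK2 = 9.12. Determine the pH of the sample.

From K2 = [H⁺][CO3²⁻]/[HCO3-]:  pH = pK2 + log₁₀([CO3²⁻]/[HCO3-])
log₁₀(0.00692) = -2.160
pH = 9.12 + (-2.160) = 6.96

pH = 6.96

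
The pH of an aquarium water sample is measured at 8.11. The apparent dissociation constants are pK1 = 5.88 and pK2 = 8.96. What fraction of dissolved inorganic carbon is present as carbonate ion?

α₂ = 0.123

α₂ = 1 / (1 + [H⁺]/K2 + [H⁺]²/(K1K2)) = 1 / (1 + 10^+0.85 + 10^-1.38)
   = 1 / (1 + 7.0795 + 0.041687) = 1/8.1211 = 0.1231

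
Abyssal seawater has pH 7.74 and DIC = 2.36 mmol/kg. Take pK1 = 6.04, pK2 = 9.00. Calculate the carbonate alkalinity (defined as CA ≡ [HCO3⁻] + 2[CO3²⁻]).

CA = 2.44 mmol/kg

CA = [HCO3⁻] + 2[CO3²⁻] = (α₁ + 2α₂)·DIC
At pH 7.74: [H⁺]/K1 = 10^-1.70 = 0.019953, K2/[H⁺] = 10^-1.26 = 0.054954
α₁ = 1/(1 + 0.019953 + 0.054954) = 1/1.0749 = 0.9303; α₂ = α₁·K2/[H⁺] = 0.05112
α₁ + 2α₂ = 1.0326
CA = 1.0326 × 2.36 = 2.44 mmol/kg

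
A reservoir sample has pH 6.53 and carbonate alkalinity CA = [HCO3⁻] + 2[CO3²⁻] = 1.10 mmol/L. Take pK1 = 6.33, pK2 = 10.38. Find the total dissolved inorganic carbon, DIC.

DIC = 1.79 mmol/L

CA = [HCO3⁻] + 2[CO3²⁻] = (α₁ + 2α₂)·DIC
At pH 6.53: [H⁺]/K1 = 10^-0.20 = 0.63096, K2/[H⁺] = 10^-3.85 = 0.00014125
α₁ = 1/(1 + 0.63096 + 0.00014125) = 1/1.6311 = 0.6131; α₂ = α₁·K2/[H⁺] = 8.660×10^-5
α₁ + 2α₂ = 0.6133
DIC = CA / (α₁ + 2α₂) = 1.10 / 0.6133 = 1.79 mmol/L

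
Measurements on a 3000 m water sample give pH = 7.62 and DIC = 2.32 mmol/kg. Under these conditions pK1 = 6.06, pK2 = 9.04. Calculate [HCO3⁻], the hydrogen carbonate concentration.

α₁ = 1 / (1 + [H⁺]/K1 + K2/[H⁺]) = 1 / (1 + 10^-1.56 + 10^-1.42)
   = 1 / (1 + 0.027542 + 0.038019) = 1/1.0656 = 0.9385
[HCO3⁻] = α₁ × DIC = 0.9385 × 2.32 = 2.18 mmol/kg

[HCO3⁻] = 2.18 mmol/kg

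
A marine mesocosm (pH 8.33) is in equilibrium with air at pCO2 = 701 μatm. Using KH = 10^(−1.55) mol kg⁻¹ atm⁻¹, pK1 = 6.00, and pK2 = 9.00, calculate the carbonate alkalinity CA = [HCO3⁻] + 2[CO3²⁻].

[CO2*] = KH · pCO2 = 10^(−1.55) × 701×10^-6 = 1.976×10^-5 mol/kg
α₀ = 1/(1 + K1/[H⁺] + K1K2/[H⁺]²) = 1/(1 + 10^+2.33 + 10^+1.66) = 0.003839
DIC = [CO2*]/α₀ = 1.976×10^-5 / 0.003839 = 5.147 mmol/kg
CA = (α₁ + 2α₂)·DIC = (0.8207 + 2×0.1755) × 5.147 = 6.03 mmol/kg

CA = 6.03 mmol/kg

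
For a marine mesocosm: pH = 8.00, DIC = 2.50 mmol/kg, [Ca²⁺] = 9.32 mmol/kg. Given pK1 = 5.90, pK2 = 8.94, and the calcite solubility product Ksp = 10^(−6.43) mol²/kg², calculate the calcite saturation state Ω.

α₂ = 1 / (1 + [H⁺]/K2 + [H⁺]²/(K1K2)) = 1 / (1 + 10^+0.94 + 10^-1.16)
   = 1 / (1 + 8.7096 + 0.069183) = 1/9.7788 = 0.1023
[CO3²⁻] = α₂ × DIC = 0.1023 × 2.50 = 0.2557 mmol/kg
Ksp = 10^(−6.43) = 3.715×10^-7
Ω = [Ca²⁺][CO3²⁻]/Ksp = (9.32×10^-3)(2.557×10^-4) / 3.715×10^-7 = 6.41

Ω = 6.41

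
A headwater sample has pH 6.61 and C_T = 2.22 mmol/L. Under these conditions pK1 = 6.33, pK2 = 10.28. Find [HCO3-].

[HCO3⁻] = 1.46 mmol/L

α₁ = 1 / (1 + [H⁺]/K1 + K2/[H⁺]) = 1 / (1 + 10^-0.28 + 10^-3.67)
   = 1 / (1 + 0.52481 + 0.00021380) = 1/1.5250 = 0.6557
[HCO3⁻] = α₁ × DIC = 0.6557 × 2.22 = 1.46 mmol/L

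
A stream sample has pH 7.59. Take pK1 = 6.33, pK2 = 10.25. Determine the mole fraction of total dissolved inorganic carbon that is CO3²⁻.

α₂ = 1 / (1 + [H⁺]/K2 + [H⁺]²/(K1K2)) = 1 / (1 + 10^+2.66 + 10^+1.40)
   = 1 / (1 + 457.09 + 25.119) = 1/483.21 = 0.002070

α₂ = 0.00207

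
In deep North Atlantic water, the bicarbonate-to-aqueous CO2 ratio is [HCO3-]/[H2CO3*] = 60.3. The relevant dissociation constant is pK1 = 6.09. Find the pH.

From K1 = [H⁺][HCO3-]/[H2CO3*]:  pH = pK1 + log₁₀([HCO3-]/[H2CO3*])
log₁₀(60.3) = +1.780
pH = 6.09 + (+1.780) = 7.87

pH = 7.87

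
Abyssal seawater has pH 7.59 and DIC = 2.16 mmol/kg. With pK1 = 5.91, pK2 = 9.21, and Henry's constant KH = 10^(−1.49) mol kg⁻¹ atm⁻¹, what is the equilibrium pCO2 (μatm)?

α₀ = 1 / (1 + K1/[H⁺] + K1K2/[H⁺]²) = 1 / (1 + 10^+1.68 + 10^+0.06)
   = 1 / (1 + 47.863 + 1.1482) = 1/50.011 = 0.02000
[CO2*] = α₀ × DIC = 0.02000 × 2.16 = 0.04319 mmol/kg
pCO2 = [CO2*]/KH = 4.319×10^-5 / 3.236×10^-2 = 1330 μatm

pCO2 = 1330 μatm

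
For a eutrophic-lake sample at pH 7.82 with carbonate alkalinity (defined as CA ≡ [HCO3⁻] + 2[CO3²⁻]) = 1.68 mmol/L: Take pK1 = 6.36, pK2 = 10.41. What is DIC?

DIC = 1.73 mmol/L

CA = [HCO3⁻] + 2[CO3²⁻] = (α₁ + 2α₂)·DIC
At pH 7.82: [H⁺]/K1 = 10^-1.46 = 0.034674, K2/[H⁺] = 10^-2.59 = 0.0025704
α₁ = 1/(1 + 0.034674 + 0.0025704) = 1/1.0372 = 0.9641; α₂ = α₁·K2/[H⁺] = 0.002478
α₁ + 2α₂ = 0.9690
DIC = CA / (α₁ + 2α₂) = 1.68 / 0.9690 = 1.73 mmol/L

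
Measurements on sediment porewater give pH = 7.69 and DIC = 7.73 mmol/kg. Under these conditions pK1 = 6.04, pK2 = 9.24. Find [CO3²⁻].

α₂ = 1 / (1 + [H⁺]/K2 + [H⁺]²/(K1K2)) = 1 / (1 + 10^+1.55 + 10^-0.10)
   = 1 / (1 + 35.481 + 0.79433) = 1/37.276 = 0.02683
[CO3²⁻] = α₂ × DIC = 0.02683 × 7.73 = 0.207 mmol/kg

[CO3²⁻] = 0.207 mmol/kg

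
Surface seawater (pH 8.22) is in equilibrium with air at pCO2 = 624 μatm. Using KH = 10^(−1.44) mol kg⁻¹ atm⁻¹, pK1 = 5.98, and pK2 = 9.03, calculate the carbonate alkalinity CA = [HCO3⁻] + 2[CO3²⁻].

[CO2*] = KH · pCO2 = 10^(−1.44) × 624×10^-6 = 2.266×10^-5 mol/kg
α₀ = 1/(1 + K1/[H⁺] + K1K2/[H⁺]²) = 1/(1 + 10^+2.24 + 10^+1.43) = 0.004958
DIC = [CO2*]/α₀ = 2.266×10^-5 / 0.004958 = 4.570 mmol/kg
CA = (α₁ + 2α₂)·DIC = (0.8616 + 2×0.1334) × 4.570 = 5.16 mmol/kg

CA = 5.16 mmol/kg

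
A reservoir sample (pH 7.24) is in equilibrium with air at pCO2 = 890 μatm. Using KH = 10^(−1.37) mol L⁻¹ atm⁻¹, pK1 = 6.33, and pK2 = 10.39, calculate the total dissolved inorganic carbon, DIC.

DIC = 0.347 mmol/L

[CO2*] = KH · pCO2 = 10^(−1.37) × 890×10^-6 = 3.797×10^-5 mol/L
α₀ = 1/(1 + K1/[H⁺] + K1K2/[H⁺]²) = 1/(1 + 10^+0.91 + 10^-2.24) = 0.1095
DIC = [CO2*]/α₀ = 3.797×10^-5 / 0.1095 = 0.347 mmol/L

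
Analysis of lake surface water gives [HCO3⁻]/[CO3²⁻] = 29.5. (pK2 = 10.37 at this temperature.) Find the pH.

From K2 = [H⁺][CO3²⁻]/[HCO3⁻]:  pH = pK2 − log₁₀([HCO3⁻]/[CO3²⁻])
log₁₀(29.5) = +1.470
pH = 10.37 − (+1.470) = 8.90

pH = 8.90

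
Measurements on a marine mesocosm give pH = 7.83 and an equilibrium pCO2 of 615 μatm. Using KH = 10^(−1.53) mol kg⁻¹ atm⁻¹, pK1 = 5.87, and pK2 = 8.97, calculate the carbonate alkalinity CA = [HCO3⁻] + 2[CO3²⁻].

CA = 1.90 mmol/kg

[CO2*] = KH · pCO2 = 10^(−1.53) × 615×10^-6 = 1.815×10^-5 mol/kg
α₀ = 1/(1 + K1/[H⁺] + K1K2/[H⁺]²) = 1/(1 + 10^+1.96 + 10^+0.82) = 0.01012
DIC = [CO2*]/α₀ = 1.815×10^-5 / 0.01012 = 1.793 mmol/kg
CA = (α₁ + 2α₂)·DIC = (0.9230 + 2×0.06687) × 1.793 = 1.90 mmol/kg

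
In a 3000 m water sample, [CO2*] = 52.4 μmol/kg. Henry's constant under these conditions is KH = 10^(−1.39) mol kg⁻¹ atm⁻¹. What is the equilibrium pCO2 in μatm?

KH = 10^(−1.39) = 4.074×10^-2 mol kg⁻¹ atm⁻¹
pCO2 = [CO2*]/KH = 52.4×10^-6 / 4.074×10^-2 = 1.29×10^-3 atm = 1290 μatm

pCO2 = 1290 μatm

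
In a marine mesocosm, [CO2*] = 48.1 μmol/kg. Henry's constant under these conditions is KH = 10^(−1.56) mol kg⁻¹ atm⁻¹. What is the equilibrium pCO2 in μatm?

KH = 10^(−1.56) = 2.754×10^-2 mol kg⁻¹ atm⁻¹
pCO2 = [CO2*]/KH = 48.1×10^-6 / 2.754×10^-2 = 1.75×10^-3 atm = 1750 μatm

pCO2 = 1750 μatm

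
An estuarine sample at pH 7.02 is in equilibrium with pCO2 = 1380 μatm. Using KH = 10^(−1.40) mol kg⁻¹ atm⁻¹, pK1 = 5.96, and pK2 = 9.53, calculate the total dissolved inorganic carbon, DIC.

DIC = 0.688 mmol/kg

[CO2*] = KH · pCO2 = 10^(−1.40) × 1380×10^-6 = 5.494×10^-5 mol/kg
α₀ = 1/(1 + K1/[H⁺] + K1K2/[H⁺]²) = 1/(1 + 10^+1.06 + 10^-1.45) = 0.07989
DIC = [CO2*]/α₀ = 5.494×10^-5 / 0.07989 = 0.688 mmol/kg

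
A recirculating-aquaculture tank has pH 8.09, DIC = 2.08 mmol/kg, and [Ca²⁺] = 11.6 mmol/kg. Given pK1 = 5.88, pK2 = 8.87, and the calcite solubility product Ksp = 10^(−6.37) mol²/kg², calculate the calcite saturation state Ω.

Ω = 8.01

α₂ = 1 / (1 + [H⁺]/K2 + [H⁺]²/(K1K2)) = 1 / (1 + 10^+0.78 + 10^-1.43)
   = 1 / (1 + 6.0256 + 0.037154) = 1/7.0627 = 0.1416
[CO3²⁻] = α₂ × DIC = 0.1416 × 2.08 = 0.2945 mmol/kg
Ksp = 10^(−6.37) = 4.266×10^-7
Ω = [Ca²⁺][CO3²⁻]/Ksp = (11.6×10^-3)(2.945×10^-4) / 4.266×10^-7 = 8.01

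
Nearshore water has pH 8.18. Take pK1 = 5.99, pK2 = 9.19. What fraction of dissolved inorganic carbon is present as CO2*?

α₀ = 0.00585

α₀ = 1 / (1 + K1/[H⁺] + K1K2/[H⁺]²) = 1 / (1 + 10^+2.19 + 10^+1.18)
   = 1 / (1 + 154.88 + 15.136) = 1/171.02 = 0.005847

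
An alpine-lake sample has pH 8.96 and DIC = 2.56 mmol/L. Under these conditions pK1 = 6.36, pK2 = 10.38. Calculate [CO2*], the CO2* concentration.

[CO2*] = 6.18 μmol/L

α₀ = 1 / (1 + K1/[H⁺] + K1K2/[H⁺]²) = 1 / (1 + 10^+2.60 + 10^+1.18)
   = 1 / (1 + 398.11 + 15.136) = 1/414.24 = 0.002414
[CO2*] = α₀ × DIC = 0.002414 × 2.56 = 0.00618 mmol/L = 6.18 μmol/L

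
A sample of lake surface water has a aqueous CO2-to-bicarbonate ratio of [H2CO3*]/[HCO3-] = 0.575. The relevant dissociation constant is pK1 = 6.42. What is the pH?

From K1 = [H⁺][HCO3-]/[H2CO3*]:  pH = pK1 − log₁₀([H2CO3*]/[HCO3-])
log₁₀(0.575) = -0.240
pH = 6.42 − (-0.240) = 6.66

pH = 6.66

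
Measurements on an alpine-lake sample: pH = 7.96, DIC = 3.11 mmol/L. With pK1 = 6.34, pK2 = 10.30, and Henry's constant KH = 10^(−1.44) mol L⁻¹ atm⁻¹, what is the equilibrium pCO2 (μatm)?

pCO2 = 2000 μatm

α₀ = 1 / (1 + K1/[H⁺] + K1K2/[H⁺]²) = 1 / (1 + 10^+1.62 + 10^-0.72)
   = 1 / (1 + 41.687 + 0.19055) = 1/42.877 = 0.02332
[CO2*] = α₀ × DIC = 0.02332 × 3.11 = 0.07253 mmol/L
pCO2 = [CO2*]/KH = 7.253×10^-5 / 3.631×10^-2 = 2000 μatm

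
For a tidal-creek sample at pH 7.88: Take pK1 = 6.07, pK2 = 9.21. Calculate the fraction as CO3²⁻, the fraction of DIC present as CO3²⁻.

α₂ = 1 / (1 + [H⁺]/K2 + [H⁺]²/(K1K2)) = 1 / (1 + 10^+1.33 + 10^-0.48)
   = 1 / (1 + 21.380 + 0.33113) = 1/22.711 = 0.04403

α₂ = 0.0440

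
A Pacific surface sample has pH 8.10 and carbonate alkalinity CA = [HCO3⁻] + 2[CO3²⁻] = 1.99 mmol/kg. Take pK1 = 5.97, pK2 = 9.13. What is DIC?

CA = [HCO3⁻] + 2[CO3²⁻] = (α₁ + 2α₂)·DIC
At pH 8.10: [H⁺]/K1 = 10^-2.13 = 0.0074131, K2/[H⁺] = 10^-1.03 = 0.093325
α₁ = 1/(1 + 0.0074131 + 0.093325) = 1/1.1007 = 0.9085; α₂ = α₁·K2/[H⁺] = 0.08478
α₁ + 2α₂ = 1.0780
DIC = CA / (α₁ + 2α₂) = 1.99 / 1.0780 = 1.85 mmol/kg

DIC = 1.85 mmol/kg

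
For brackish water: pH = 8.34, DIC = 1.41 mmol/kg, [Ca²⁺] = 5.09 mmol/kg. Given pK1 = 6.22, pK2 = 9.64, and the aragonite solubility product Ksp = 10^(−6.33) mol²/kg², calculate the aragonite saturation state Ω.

Ω = 0.727

α₂ = 1 / (1 + [H⁺]/K2 + [H⁺]²/(K1K2)) = 1 / (1 + 10^+1.30 + 10^-0.82)
   = 1 / (1 + 19.953 + 0.15136) = 1/21.104 = 0.04738
[CO3²⁻] = α₂ × DIC = 0.04738 × 1.41 = 0.06681 mmol/kg
Ksp = 10^(−6.33) = 4.677×10^-7
Ω = [Ca²⁺][CO3²⁻]/Ksp = (5.09×10^-3)(6.681×10^-5) / 4.677×10^-7 = 0.727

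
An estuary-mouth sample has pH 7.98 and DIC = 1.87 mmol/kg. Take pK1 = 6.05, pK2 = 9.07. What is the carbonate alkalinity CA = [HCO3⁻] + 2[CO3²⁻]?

CA = 1.99 mmol/kg

CA = [HCO3⁻] + 2[CO3²⁻] = (α₁ + 2α₂)·DIC
At pH 7.98: [H⁺]/K1 = 10^-1.93 = 0.011749, K2/[H⁺] = 10^-1.09 = 0.081283
α₁ = 1/(1 + 0.011749 + 0.081283) = 1/1.0930 = 0.9149; α₂ = α₁·K2/[H⁺] = 0.07436
α₁ + 2α₂ = 1.0636
CA = 1.0636 × 1.87 = 1.99 mmol/kg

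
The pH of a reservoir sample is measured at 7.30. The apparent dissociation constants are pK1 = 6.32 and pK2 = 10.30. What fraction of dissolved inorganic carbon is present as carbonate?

α₂ = 0.000904

α₂ = 1 / (1 + [H⁺]/K2 + [H⁺]²/(K1K2)) = 1 / (1 + 10^+3.00 + 10^+2.02)
   = 1 / (1 + 1000.0 + 104.71) = 1/1105.7 = 0.0009044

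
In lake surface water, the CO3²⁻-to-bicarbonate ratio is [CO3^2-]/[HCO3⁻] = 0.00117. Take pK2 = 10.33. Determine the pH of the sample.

From K2 = [H⁺][CO3^2-]/[HCO3⁻]:  pH = pK2 + log₁₀([CO3^2-]/[HCO3⁻])
log₁₀(0.00117) = -2.932
pH = 10.33 + (-2.932) = 7.40

pH = 7.40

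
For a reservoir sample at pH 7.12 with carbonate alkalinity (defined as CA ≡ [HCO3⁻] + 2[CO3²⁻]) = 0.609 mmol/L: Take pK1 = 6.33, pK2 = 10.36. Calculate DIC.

DIC = 0.707 mmol/L

CA = [HCO3⁻] + 2[CO3²⁻] = (α₁ + 2α₂)·DIC
At pH 7.12: [H⁺]/K1 = 10^-0.79 = 0.16218, K2/[H⁺] = 10^-3.24 = 0.00057544
α₁ = 1/(1 + 0.16218 + 0.00057544) = 1/1.1628 = 0.8600; α₂ = α₁·K2/[H⁺] = 0.0004949
α₁ + 2α₂ = 0.8610
DIC = CA / (α₁ + 2α₂) = 0.609 / 0.8610 = 0.707 mmol/L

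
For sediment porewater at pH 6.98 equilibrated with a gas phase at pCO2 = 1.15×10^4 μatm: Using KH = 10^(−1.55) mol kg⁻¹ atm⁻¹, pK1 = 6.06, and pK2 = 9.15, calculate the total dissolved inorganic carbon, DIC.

DIC = 3.04 mmol/kg

[CO2*] = KH · pCO2 = 10^(−1.55) × 1.15×10^4×10^-6 = 3.241×10^-4 mol/kg
α₀ = 1/(1 + K1/[H⁺] + K1K2/[H⁺]²) = 1/(1 + 10^+0.92 + 10^-1.25) = 0.1067
DIC = [CO2*]/α₀ = 3.241×10^-4 / 0.1067 = 3.04 mmol/kg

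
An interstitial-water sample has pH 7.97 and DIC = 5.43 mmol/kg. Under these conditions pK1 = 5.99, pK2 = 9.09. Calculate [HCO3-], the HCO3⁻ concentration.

[HCO3⁻] = 5.00 mmol/kg

α₁ = 1 / (1 + [H⁺]/K1 + K2/[H⁺]) = 1 / (1 + 10^-1.98 + 10^-1.12)
   = 1 / (1 + 0.010471 + 0.075858) = 1/1.0863 = 0.9205
[HCO3⁻] = α₁ × DIC = 0.9205 × 5.43 = 5.00 mmol/kg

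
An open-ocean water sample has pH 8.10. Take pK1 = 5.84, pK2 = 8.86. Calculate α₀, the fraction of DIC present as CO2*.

α₀ = 1 / (1 + K1/[H⁺] + K1K2/[H⁺]²) = 1 / (1 + 10^+2.26 + 10^+1.50)
   = 1 / (1 + 181.97 + 31.623) = 1/214.59 = 0.004660

α₀ = 0.00466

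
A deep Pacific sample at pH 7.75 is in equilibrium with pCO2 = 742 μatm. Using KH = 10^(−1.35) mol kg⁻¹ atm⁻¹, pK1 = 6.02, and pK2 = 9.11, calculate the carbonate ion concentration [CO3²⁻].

[CO2*] = KH · pCO2 = 10^(−1.35) × 742×10^-6 = 3.314×10^-5 mol/kg
α₀ = 1/(1 + K1/[H⁺] + K1K2/[H⁺]²) = 1/(1 + 10^+1.73 + 10^+0.37) = 0.01753
DIC = [CO2*]/α₀ = 3.314×10^-5 / 0.01753 = 1.891 mmol/kg
[CO3²⁻] = α₂·DIC; α₂ = 0.04109, so [CO3²⁻] = 0.04109 × 1.891 = 0.0777 mmol/kg

[CO3²⁻] = 0.0777 mmol/kg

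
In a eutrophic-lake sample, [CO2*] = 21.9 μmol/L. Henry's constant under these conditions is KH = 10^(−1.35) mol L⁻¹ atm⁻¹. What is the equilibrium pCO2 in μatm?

pCO2 = 490 μatm

KH = 10^(−1.35) = 4.467×10^-2 mol L⁻¹ atm⁻¹
pCO2 = [CO2*]/KH = 21.9×10^-6 / 4.467×10^-2 = 4.90×10^-4 atm = 490 μatm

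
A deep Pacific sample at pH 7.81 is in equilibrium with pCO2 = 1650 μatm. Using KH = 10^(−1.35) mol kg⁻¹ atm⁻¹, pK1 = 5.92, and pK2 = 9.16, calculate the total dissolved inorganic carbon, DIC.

DIC = 6.05 mmol/kg

[CO2*] = KH · pCO2 = 10^(−1.35) × 1650×10^-6 = 7.370×10^-5 mol/kg
α₀ = 1/(1 + K1/[H⁺] + K1K2/[H⁺]²) = 1/(1 + 10^+1.89 + 10^+0.54) = 0.01218
DIC = [CO2*]/α₀ = 7.370×10^-5 / 0.01218 = 6.05 mmol/kg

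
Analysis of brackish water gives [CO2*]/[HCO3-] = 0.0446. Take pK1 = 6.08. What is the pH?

From K1 = [H⁺][HCO3-]/[CO2*]:  pH = pK1 − log₁₀([CO2*]/[HCO3-])
log₁₀(0.0446) = -1.351
pH = 6.08 − (-1.351) = 7.43

pH = 7.43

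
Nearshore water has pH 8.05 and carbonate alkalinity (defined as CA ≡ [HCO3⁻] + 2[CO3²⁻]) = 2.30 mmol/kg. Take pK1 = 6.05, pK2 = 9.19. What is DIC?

DIC = 2.17 mmol/kg

CA = [HCO3⁻] + 2[CO3²⁻] = (α₁ + 2α₂)·DIC
At pH 8.05: [H⁺]/K1 = 10^-2.00 = 0.010000, K2/[H⁺] = 10^-1.14 = 0.072444
α₁ = 1/(1 + 0.010000 + 0.072444) = 1/1.0824 = 0.9238; α₂ = α₁·K2/[H⁺] = 0.06693
α₁ + 2α₂ = 1.0577
DIC = CA / (α₁ + 2α₂) = 2.30 / 1.0577 = 2.17 mmol/kg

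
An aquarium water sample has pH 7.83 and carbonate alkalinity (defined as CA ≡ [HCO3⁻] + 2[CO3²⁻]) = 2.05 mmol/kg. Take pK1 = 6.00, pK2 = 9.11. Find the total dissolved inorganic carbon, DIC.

DIC = 1.98 mmol/kg

CA = [HCO3⁻] + 2[CO3²⁻] = (α₁ + 2α₂)·DIC
At pH 7.83: [H⁺]/K1 = 10^-1.83 = 0.014791, K2/[H⁺] = 10^-1.28 = 0.052481
α₁ = 1/(1 + 0.014791 + 0.052481) = 1/1.0673 = 0.9370; α₂ = α₁·K2/[H⁺] = 0.04917
α₁ + 2α₂ = 1.0353
DIC = CA / (α₁ + 2α₂) = 2.05 / 1.0353 = 1.98 mmol/kg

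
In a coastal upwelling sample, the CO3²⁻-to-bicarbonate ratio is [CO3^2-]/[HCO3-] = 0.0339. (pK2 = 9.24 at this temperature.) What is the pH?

From K2 = [H⁺][CO3^2-]/[HCO3-]:  pH = pK2 + log₁₀([CO3^2-]/[HCO3-])
log₁₀(0.0339) = -1.470
pH = 9.24 + (-1.470) = 7.77

pH = 7.77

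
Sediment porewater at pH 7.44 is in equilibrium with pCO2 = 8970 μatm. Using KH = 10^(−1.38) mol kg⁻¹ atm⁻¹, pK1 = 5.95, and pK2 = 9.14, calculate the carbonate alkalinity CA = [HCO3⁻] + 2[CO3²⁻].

[CO2*] = KH · pCO2 = 10^(−1.38) × 8970×10^-6 = 3.739×10^-4 mol/kg
α₀ = 1/(1 + K1/[H⁺] + K1K2/[H⁺]²) = 1/(1 + 10^+1.49 + 10^-0.21) = 0.03075
DIC = [CO2*]/α₀ = 3.739×10^-4 / 0.03075 = 12.16 mmol/kg
CA = (α₁ + 2α₂)·DIC = (0.9503 + 2×0.01896) × 12.16 = 12.0 mmol/kg

CA = 12.0 mmol/kg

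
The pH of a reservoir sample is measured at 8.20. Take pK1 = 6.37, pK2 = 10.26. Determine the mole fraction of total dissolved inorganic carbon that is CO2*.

α₀ = 0.0145

α₀ = 1 / (1 + K1/[H⁺] + K1K2/[H⁺]²) = 1 / (1 + 10^+1.83 + 10^-0.23)
   = 1 / (1 + 67.608 + 0.58884) = 1/69.197 = 0.01445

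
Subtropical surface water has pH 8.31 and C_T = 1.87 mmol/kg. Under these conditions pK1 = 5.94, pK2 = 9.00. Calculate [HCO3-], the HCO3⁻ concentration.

α₁ = 1 / (1 + [H⁺]/K1 + K2/[H⁺]) = 1 / (1 + 10^-2.37 + 10^-0.69)
   = 1 / (1 + 0.0042658 + 0.20417) = 1/1.2084 = 0.8275
[HCO3⁻] = α₁ × DIC = 0.8275 × 1.87 = 1.55 mmol/kg

[HCO3⁻] = 1.55 mmol/kg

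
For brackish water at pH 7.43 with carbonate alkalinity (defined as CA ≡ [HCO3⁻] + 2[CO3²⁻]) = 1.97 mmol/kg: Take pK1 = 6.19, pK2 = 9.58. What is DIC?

DIC = 2.07 mmol/kg

CA = [HCO3⁻] + 2[CO3²⁻] = (α₁ + 2α₂)·DIC
At pH 7.43: [H⁺]/K1 = 10^-1.24 = 0.057544, K2/[H⁺] = 10^-2.15 = 0.0070795
α₁ = 1/(1 + 0.057544 + 0.0070795) = 1/1.0646 = 0.9393; α₂ = α₁·K2/[H⁺] = 0.006650
α₁ + 2α₂ = 0.9526
DIC = CA / (α₁ + 2α₂) = 1.97 / 0.9526 = 2.07 mmol/kg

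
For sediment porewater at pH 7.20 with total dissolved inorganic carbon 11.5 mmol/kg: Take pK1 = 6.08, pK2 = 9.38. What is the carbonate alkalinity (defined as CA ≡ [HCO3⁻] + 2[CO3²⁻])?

CA = 10.8 mmol/kg

CA = [HCO3⁻] + 2[CO3²⁻] = (α₁ + 2α₂)·DIC
At pH 7.20: [H⁺]/K1 = 10^-1.12 = 0.075858, K2/[H⁺] = 10^-2.18 = 0.0066069
α₁ = 1/(1 + 0.075858 + 0.0066069) = 1/1.0825 = 0.9238; α₂ = α₁·K2/[H⁺] = 0.006104
α₁ + 2α₂ = 0.9360
CA = 0.9360 × 11.5 = 10.8 mmol/kg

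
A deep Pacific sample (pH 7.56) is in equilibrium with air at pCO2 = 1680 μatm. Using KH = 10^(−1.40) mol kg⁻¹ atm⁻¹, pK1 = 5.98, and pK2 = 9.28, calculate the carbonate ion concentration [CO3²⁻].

[CO3²⁻] = 0.0485 mmol/kg

[CO2*] = KH · pCO2 = 10^(−1.40) × 1680×10^-6 = 6.688×10^-5 mol/kg
α₀ = 1/(1 + K1/[H⁺] + K1K2/[H⁺]²) = 1/(1 + 10^+1.58 + 10^-0.14) = 0.02516
DIC = [CO2*]/α₀ = 6.688×10^-5 / 0.02516 = 2.658 mmol/kg
[CO3²⁻] = α₂·DIC; α₂ = 0.01823, so [CO3²⁻] = 0.01823 × 2.658 = 0.0485 mmol/kg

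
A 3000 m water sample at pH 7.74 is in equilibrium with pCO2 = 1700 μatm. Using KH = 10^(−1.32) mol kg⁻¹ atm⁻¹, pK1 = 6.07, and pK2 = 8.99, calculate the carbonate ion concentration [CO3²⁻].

[CO2*] = KH · pCO2 = 10^(−1.32) × 1700×10^-6 = 8.137×10^-5 mol/kg
α₀ = 1/(1 + K1/[H⁺] + K1K2/[H⁺]²) = 1/(1 + 10^+1.67 + 10^+0.42) = 0.01984
DIC = [CO2*]/α₀ = 8.137×10^-5 / 0.01984 = 4.101 mmol/kg
[CO3²⁻] = α₂·DIC; α₂ = 0.05218, so [CO3²⁻] = 0.05218 × 4.101 = 0.214 mmol/kg

[CO3²⁻] = 0.214 mmol/kg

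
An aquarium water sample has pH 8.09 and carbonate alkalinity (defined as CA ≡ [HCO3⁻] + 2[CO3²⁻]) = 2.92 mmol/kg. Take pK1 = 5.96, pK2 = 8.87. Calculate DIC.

CA = [HCO3⁻] + 2[CO3²⁻] = (α₁ + 2α₂)·DIC
At pH 8.09: [H⁺]/K1 = 10^-2.13 = 0.0074131, K2/[H⁺] = 10^-0.78 = 0.16596
α₁ = 1/(1 + 0.0074131 + 0.16596) = 1/1.1734 = 0.8522; α₂ = α₁·K2/[H⁺] = 0.1414
α₁ + 2α₂ = 1.1351
DIC = CA / (α₁ + 2α₂) = 2.92 / 1.1351 = 2.57 mmol/kg

DIC = 2.57 mmol/kg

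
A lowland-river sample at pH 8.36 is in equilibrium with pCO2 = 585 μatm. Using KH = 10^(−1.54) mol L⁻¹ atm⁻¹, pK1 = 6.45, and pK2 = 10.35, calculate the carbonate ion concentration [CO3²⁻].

[CO3²⁻] = 14.0 μmol/L

[CO2*] = KH · pCO2 = 10^(−1.54) × 585×10^-6 = 1.687×10^-5 mol/L
α₀ = 1/(1 + K1/[H⁺] + K1K2/[H⁺]²) = 1/(1 + 10^+1.91 + 10^-0.08) = 0.01203
DIC = [CO2*]/α₀ = 1.687×10^-5 / 0.01203 = 1.402 mmol/L
[CO3²⁻] = α₂·DIC; α₂ = 0.01001, so [CO3²⁻] = 0.01001 × 1.402 = 0.0140 mmol/L = 14.0 μmol/L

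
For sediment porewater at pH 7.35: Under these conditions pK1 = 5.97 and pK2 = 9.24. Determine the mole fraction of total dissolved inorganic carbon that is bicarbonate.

α₁ = 1 / (1 + [H⁺]/K1 + K2/[H⁺]) = 1 / (1 + 10^-1.38 + 10^-1.89)
   = 1 / (1 + 0.041687 + 0.012882) = 1/1.0546 = 0.9483

α₁ = 0.948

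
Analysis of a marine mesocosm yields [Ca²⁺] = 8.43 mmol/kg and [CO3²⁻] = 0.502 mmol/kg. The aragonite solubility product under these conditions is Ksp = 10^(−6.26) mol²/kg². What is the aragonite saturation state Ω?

Ksp = 10^(−6.26) = 5.495×10^-7
Ω = [Ca²⁺][CO3²⁻]/Ksp = (8.43×10^-3)(0.502×10^-3) / 5.495×10^-7 = 7.70

Ω = 7.70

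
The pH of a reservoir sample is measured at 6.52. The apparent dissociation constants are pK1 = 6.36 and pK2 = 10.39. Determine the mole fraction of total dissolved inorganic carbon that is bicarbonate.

α₁ = 1 / (1 + [H⁺]/K1 + K2/[H⁺]) = 1 / (1 + 10^-0.16 + 10^-3.87)
   = 1 / (1 + 0.69183 + 0.00013490) = 1/1.6920 = 0.5910

α₁ = 0.591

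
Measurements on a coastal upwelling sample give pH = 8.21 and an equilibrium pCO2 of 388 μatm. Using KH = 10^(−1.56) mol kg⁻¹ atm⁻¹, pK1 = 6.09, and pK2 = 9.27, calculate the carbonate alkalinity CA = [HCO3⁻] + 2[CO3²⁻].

[CO2*] = KH · pCO2 = 10^(−1.56) × 388×10^-6 = 1.069×10^-5 mol/kg
α₀ = 1/(1 + K1/[H⁺] + K1K2/[H⁺]²) = 1/(1 + 10^+2.12 + 10^+1.06) = 0.006930
DIC = [CO2*]/α₀ = 1.069×10^-5 / 0.006930 = 1.542 mmol/kg
CA = (α₁ + 2α₂)·DIC = (0.9135 + 2×0.07956) × 1.542 = 1.65 mmol/kg

CA = 1.65 mmol/kg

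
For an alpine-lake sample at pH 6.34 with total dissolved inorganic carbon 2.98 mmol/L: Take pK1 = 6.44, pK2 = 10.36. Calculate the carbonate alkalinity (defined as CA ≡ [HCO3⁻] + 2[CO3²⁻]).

CA = 1.32 mmol/L

CA = [HCO3⁻] + 2[CO3²⁻] = (α₁ + 2α₂)·DIC
At pH 6.34: [H⁺]/K1 = 10^0.10 = 1.2589, K2/[H⁺] = 10^-4.02 = 9.5499×10^-5
α₁ = 1/(1 + 1.2589 + 9.5499×10^-5) = 1/2.2590 = 0.4427; α₂ = α₁·K2/[H⁺] = 4.227×10^-5
α₁ + 2α₂ = 0.4428
CA = 0.4428 × 2.98 = 1.32 mmol/L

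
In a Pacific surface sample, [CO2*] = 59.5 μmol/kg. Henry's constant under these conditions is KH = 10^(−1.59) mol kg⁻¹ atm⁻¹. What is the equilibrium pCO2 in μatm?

KH = 10^(−1.59) = 2.570×10^-2 mol kg⁻¹ atm⁻¹
pCO2 = [CO2*]/KH = 59.5×10^-6 / 2.570×10^-2 = 2.31×10^-3 atm = 2310 μatm

pCO2 = 2310 μatm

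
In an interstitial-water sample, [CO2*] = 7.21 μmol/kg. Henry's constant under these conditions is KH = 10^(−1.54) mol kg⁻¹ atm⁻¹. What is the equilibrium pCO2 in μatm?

KH = 10^(−1.54) = 2.884×10^-2 mol kg⁻¹ atm⁻¹
pCO2 = [CO2*]/KH = 7.21×10^-6 / 2.884×10^-2 = 2.50×10^-4 atm = 250 μatm

pCO2 = 250 μatm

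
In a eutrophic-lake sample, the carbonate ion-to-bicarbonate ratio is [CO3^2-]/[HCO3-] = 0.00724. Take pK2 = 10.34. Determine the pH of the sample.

pH = 8.20

From K2 = [H⁺][CO3^2-]/[HCO3-]:  pH = pK2 + log₁₀([CO3^2-]/[HCO3-])
log₁₀(0.00724) = -2.140
pH = 10.34 + (-2.140) = 8.20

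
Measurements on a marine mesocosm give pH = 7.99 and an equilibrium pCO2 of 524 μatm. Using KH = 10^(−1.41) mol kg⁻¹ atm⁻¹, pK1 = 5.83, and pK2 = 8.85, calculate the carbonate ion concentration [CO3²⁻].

[CO2*] = KH · pCO2 = 10^(−1.41) × 524×10^-6 = 2.039×10^-5 mol/kg
α₀ = 1/(1 + K1/[H⁺] + K1K2/[H⁺]²) = 1/(1 + 10^+2.16 + 10^+1.30) = 0.006042
DIC = [CO2*]/α₀ = 2.039×10^-5 / 0.006042 = 3.374 mmol/kg
[CO3²⁻] = α₂·DIC; α₂ = 0.1206, so [CO3²⁻] = 0.1206 × 3.374 = 0.407 mmol/kg

[CO3²⁻] = 0.407 mmol/kg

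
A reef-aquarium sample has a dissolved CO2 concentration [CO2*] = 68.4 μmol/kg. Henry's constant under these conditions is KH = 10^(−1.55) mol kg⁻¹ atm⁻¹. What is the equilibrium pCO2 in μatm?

pCO2 = 2430 μatm

KH = 10^(−1.55) = 2.818×10^-2 mol kg⁻¹ atm⁻¹
pCO2 = [CO2*]/KH = 68.4×10^-6 / 2.818×10^-2 = 2.43×10^-3 atm = 2430 μatm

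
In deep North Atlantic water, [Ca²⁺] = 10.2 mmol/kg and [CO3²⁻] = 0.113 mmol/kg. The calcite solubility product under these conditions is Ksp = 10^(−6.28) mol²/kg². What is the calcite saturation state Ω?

Ksp = 10^(−6.28) = 5.248×10^-7
Ω = [Ca²⁺][CO3²⁻]/Ksp = (10.2×10^-3)(0.113×10^-3) / 5.248×10^-7 = 2.20

Ω = 2.20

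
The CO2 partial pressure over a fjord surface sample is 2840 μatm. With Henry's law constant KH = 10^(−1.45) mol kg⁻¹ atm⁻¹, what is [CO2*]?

KH = 10^(−1.45) = 3.548×10^-2 mol kg⁻¹ atm⁻¹
[CO2*] = KH · pCO2 = 3.548×10^-2 × 2840×10^-6 atm = 1.01×10^-4 mol/kg

[CO2*] = 101 μmol/kg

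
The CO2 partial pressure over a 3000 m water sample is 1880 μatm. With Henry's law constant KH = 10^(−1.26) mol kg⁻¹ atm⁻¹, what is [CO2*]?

[CO2*] = 103 μmol/kg

KH = 10^(−1.26) = 5.495×10^-2 mol kg⁻¹ atm⁻¹
[CO2*] = KH · pCO2 = 5.495×10^-2 × 1880×10^-6 atm = 1.03×10^-4 mol/kg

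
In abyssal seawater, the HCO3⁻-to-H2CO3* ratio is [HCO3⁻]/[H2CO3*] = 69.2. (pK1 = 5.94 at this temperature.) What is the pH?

pH = 7.78

From K1 = [H⁺][HCO3⁻]/[H2CO3*]:  pH = pK1 + log₁₀([HCO3⁻]/[H2CO3*])
log₁₀(69.2) = +1.840
pH = 5.94 + (+1.840) = 7.78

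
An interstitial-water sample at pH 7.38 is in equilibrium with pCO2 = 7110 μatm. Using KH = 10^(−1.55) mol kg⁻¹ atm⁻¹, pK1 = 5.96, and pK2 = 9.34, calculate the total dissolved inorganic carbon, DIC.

DIC = 5.53 mmol/kg

[CO2*] = KH · pCO2 = 10^(−1.55) × 7110×10^-6 = 2.004×10^-4 mol/kg
α₀ = 1/(1 + K1/[H⁺] + K1K2/[H⁺]²) = 1/(1 + 10^+1.42 + 10^-0.54) = 0.03624
DIC = [CO2*]/α₀ = 2.004×10^-4 / 0.03624 = 5.53 mmol/kg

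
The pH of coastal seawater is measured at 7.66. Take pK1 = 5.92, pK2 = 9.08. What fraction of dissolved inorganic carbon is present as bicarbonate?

α₁ = 1 / (1 + [H⁺]/K1 + K2/[H⁺]) = 1 / (1 + 10^-1.74 + 10^-1.42)
   = 1 / (1 + 0.018197 + 0.038019) = 1/1.0562 = 0.9468

α₁ = 0.947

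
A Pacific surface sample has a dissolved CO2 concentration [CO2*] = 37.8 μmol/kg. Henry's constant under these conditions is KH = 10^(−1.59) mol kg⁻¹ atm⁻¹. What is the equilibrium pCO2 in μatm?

KH = 10^(−1.59) = 2.570×10^-2 mol kg⁻¹ atm⁻¹
pCO2 = [CO2*]/KH = 37.8×10^-6 / 2.570×10^-2 = 1.47×10^-3 atm = 1470 μatm

pCO2 = 1470 μatm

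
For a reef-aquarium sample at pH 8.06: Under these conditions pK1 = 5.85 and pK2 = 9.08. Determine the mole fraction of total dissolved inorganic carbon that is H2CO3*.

α₀ = 0.00560

α₀ = 1 / (1 + K1/[H⁺] + K1K2/[H⁺]²) = 1 / (1 + 10^+2.21 + 10^+1.19)
   = 1 / (1 + 162.18 + 15.488) = 1/178.67 = 0.005597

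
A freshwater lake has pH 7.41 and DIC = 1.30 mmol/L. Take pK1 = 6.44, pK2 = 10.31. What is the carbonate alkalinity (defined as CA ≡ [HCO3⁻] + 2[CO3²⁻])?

CA = 1.18 mmol/L

CA = [HCO3⁻] + 2[CO3²⁻] = (α₁ + 2α₂)·DIC
At pH 7.41: [H⁺]/K1 = 10^-0.97 = 0.10715, K2/[H⁺] = 10^-2.90 = 0.0012589
α₁ = 1/(1 + 0.10715 + 0.0012589) = 1/1.1084 = 0.9022; α₂ = α₁·K2/[H⁺] = 0.001136
α₁ + 2α₂ = 0.9045
CA = 0.9045 × 1.30 = 1.18 mmol/L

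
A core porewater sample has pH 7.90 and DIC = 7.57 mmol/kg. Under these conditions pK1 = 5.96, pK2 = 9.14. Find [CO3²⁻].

[CO3²⁻] = 0.407 mmol/kg

α₂ = 1 / (1 + [H⁺]/K2 + [H⁺]²/(K1K2)) = 1 / (1 + 10^+1.24 + 10^-0.70)
   = 1 / (1 + 17.378 + 0.19953) = 1/18.578 = 0.05383
[CO3²⁻] = α₂ × DIC = 0.05383 × 7.57 = 0.407 mmol/kg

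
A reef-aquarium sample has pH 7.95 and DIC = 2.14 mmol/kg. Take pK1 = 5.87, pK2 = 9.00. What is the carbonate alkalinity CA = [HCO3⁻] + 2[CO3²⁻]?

CA = 2.30 mmol/kg

CA = [HCO3⁻] + 2[CO3²⁻] = (α₁ + 2α₂)·DIC
At pH 7.95: [H⁺]/K1 = 10^-2.08 = 0.0083176, K2/[H⁺] = 10^-1.05 = 0.089125
α₁ = 1/(1 + 0.0083176 + 0.089125) = 1/1.0974 = 0.9112; α₂ = α₁·K2/[H⁺] = 0.08121
α₁ + 2α₂ = 1.0736
CA = 1.0736 × 2.14 = 2.30 mmol/kg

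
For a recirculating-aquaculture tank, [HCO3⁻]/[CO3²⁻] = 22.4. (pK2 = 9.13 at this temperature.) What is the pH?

From K2 = [H⁺][CO3²⁻]/[HCO3⁻]:  pH = pK2 − log₁₀([HCO3⁻]/[CO3²⁻])
log₁₀(22.4) = +1.350
pH = 9.13 − (+1.350) = 7.78

pH = 7.78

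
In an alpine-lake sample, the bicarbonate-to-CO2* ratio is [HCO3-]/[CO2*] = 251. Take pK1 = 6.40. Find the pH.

From K1 = [H⁺][HCO3-]/[CO2*]:  pH = pK1 + log₁₀([HCO3-]/[CO2*])
log₁₀(251) = +2.400
pH = 6.40 + (+2.400) = 8.80

pH = 8.80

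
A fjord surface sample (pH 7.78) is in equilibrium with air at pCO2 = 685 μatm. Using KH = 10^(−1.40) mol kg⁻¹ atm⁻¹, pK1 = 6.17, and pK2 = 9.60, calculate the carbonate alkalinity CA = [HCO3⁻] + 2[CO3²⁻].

CA = 1.14 mmol/kg

[CO2*] = KH · pCO2 = 10^(−1.40) × 685×10^-6 = 2.727×10^-5 mol/kg
α₀ = 1/(1 + K1/[H⁺] + K1K2/[H⁺]²) = 1/(1 + 10^+1.61 + 10^-0.21) = 0.02361
DIC = [CO2*]/α₀ = 2.727×10^-5 / 0.02361 = 1.155 mmol/kg
CA = (α₁ + 2α₂)·DIC = (0.9618 + 2×0.01456) × 1.155 = 1.14 mmol/kg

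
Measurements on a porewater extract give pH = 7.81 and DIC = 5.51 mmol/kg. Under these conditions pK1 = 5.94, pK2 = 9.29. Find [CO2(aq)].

α₀ = 1 / (1 + K1/[H⁺] + K1K2/[H⁺]²) = 1 / (1 + 10^+1.87 + 10^+0.39)
   = 1 / (1 + 74.131 + 2.4547) = 1/77.586 = 0.01289
[CO2*] = α₀ × DIC = 0.01289 × 5.51 = 0.0710 mmol/kg

[CO2*] = 0.0710 mmol/kg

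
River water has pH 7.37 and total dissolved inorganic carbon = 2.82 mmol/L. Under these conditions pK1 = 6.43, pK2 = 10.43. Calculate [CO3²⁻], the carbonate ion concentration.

[CO3²⁻] = 2.20 μmol/L

α₂ = 1 / (1 + [H⁺]/K2 + [H⁺]²/(K1K2)) = 1 / (1 + 10^+3.06 + 10^+2.12)
   = 1 / (1 + 1148.2 + 131.83) = 1/1281.0 = 0.0007807
[CO3²⁻] = α₂ × DIC = 0.0007807 × 2.82 = 0.00220 mmol/L = 2.20 μmol/L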